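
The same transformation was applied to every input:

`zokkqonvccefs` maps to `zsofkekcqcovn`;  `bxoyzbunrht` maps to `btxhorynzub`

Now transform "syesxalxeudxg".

The transformation: take characters alternately from the front and the back (1st, last, 2nd, 2nd-last, ...).
So "syesxalxeudxg" becomes "sgyxedsuxeaxl".

sgyxedsuxeaxl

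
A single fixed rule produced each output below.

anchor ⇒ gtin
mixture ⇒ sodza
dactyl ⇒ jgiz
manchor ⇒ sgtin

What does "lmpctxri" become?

The rule is to shift every letter 6 places forward in the alphabet (wrapping around), then delete the last 2 characters.
So "lmpctxri" becomes "rsvizd".

rsvizd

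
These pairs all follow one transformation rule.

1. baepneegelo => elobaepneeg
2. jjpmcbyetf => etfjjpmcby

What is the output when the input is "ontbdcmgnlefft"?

fftontbdcmgnle

What's happening: move the last 3 characters to the front (rotate right by 3).
For "ontbdcmgnlefft" the result is "fftontbdcmgnle".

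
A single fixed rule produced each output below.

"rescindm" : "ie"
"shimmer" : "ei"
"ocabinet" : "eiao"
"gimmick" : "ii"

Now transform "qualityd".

iau

In each case the input is transformed by: reverse the string, then keep only the vowels.
Applying both steps to "qualityd": "dytilauq", then "iau".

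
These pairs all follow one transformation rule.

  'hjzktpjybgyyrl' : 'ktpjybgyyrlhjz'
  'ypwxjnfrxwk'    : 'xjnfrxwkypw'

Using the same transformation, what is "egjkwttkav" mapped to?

kwttkavegj

In each case the input is transformed by: move the first 3 characters to the end (rotate left by 3).
Doing the same to "egjkwttkav": "kwttkavegj".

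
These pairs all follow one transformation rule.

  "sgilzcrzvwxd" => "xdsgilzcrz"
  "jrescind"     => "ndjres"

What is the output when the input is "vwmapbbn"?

bnvwma

The pattern: move the last 2 characters to the front (rotate right by 2), then delete the last 2 characters.
Applying that to "vwmapbbn" gives "bnvwma".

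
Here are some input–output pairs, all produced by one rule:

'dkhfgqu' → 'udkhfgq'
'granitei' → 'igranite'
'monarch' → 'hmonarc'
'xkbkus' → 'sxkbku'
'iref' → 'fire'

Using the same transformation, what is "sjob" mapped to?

Each output is the input with this applied: move the last character to the front.
So "sjob" becomes "bsjo".

bsjo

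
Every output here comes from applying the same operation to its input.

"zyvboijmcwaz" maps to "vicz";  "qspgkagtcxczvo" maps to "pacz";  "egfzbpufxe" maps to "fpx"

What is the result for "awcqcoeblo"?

col

Rule — keep one character in every 3, starting at position 3 (positions 3rd, 6th, 9th, ...).
On "awcqcoeblo" that produces "col".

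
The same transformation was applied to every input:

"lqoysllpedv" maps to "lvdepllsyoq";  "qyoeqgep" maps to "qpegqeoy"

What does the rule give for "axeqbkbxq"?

aqxbkbqex

In each case the input is transformed by: reverse the string, then move the last character to the front.
Working it through for "axeqbkbxq": intermediate "qxbkbqexa", final "aqxbkbqex".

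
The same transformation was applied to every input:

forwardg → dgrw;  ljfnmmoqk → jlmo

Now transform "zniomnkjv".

jmnv

In each case the input is transformed by: sort the characters into alphabetical order, then keep every other character starting from the second (positions 2nd, 4th, 6th, ...).
Working it through for "zniomnkjv": intermediate "ijkmnnovz", final "jmnv".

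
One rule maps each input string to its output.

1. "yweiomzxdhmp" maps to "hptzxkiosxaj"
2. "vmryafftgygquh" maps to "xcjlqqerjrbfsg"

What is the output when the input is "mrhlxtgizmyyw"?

cswiertkxjjhx

In each case the input is transformed by: move the first character to the end, then shift every letter 11 places forward in the alphabet (wrapping around).
Starting from "mrhlxtgizmyyw": after the first operation, "rhlxtgizmyywm"; after the second, "cswiertkxjjhx".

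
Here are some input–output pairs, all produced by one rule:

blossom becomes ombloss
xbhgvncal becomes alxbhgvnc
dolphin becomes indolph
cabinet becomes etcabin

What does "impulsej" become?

ejimpuls

In each case the input is transformed by: move the last 2 characters to the front (rotate right by 2).
Applying that to "impulsej" gives "ejimpuls".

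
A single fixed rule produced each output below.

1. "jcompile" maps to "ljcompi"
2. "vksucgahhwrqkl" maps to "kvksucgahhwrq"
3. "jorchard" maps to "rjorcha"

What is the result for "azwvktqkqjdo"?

dazwvktqkqj

Looking at the pairs, the operation is to delete the last character, then move the last character to the front.
On "azwvktqkqjdo": the first step gives "azwvktqkqjd", and the second then gives "dazwvktqkqj".
(Check on "jorchard": → "jorchar" → "rjorcha" ✓)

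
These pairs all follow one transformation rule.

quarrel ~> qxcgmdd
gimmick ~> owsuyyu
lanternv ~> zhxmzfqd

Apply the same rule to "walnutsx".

ejimxzgf

What's happening: move the last 2 characters to the front (rotate right by 2), then shift every letter 12 places forward in the alphabet (wrapping around).
"walnutsx" → "ejimxzgf".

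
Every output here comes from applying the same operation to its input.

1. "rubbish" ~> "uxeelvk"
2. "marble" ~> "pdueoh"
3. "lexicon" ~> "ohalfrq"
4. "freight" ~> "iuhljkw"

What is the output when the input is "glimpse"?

The transformation: shift every letter 3 places forward in the alphabet (wrapping around).
Applying that to "glimpse" gives "jolpsvh".

jolpsvh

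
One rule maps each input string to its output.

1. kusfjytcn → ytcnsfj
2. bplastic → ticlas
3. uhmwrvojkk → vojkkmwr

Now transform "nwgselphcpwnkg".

Looking at the pairs, the operation is to delete the first 2 characters, then move the first 3 characters to the end (rotate left by 3).
For "nwgselphcpwnkg", step one produces "gselphcpwnkg"; step two turns that into "lphcpwnkggse".

lphcpwnkggse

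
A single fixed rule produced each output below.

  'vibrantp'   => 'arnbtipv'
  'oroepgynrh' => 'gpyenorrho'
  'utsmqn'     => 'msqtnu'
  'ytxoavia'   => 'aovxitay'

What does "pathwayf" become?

Rule — swap the front and back halves of the string, then take characters alternately from the front and the back (1st, last, 2nd, 2nd-last, ...).
"pathwayf" → "wayfpath" → "whatyafp".

whatyafp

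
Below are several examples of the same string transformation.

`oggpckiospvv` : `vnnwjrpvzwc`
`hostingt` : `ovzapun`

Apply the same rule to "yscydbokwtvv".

fzjfkivrdac

Looking at the pairs, the operation is to delete the last character, then shift every letter 7 places forward in the alphabet (wrapping around).
"yscydbokwtvv" → "yscydbokwtv" → "fzjfkivrdac".
(Check on "hostingt": → "hosting" → "ovzapun" ✓)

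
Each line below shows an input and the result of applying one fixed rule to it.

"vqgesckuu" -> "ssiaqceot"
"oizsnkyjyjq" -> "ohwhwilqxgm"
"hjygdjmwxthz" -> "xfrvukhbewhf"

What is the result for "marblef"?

dcjzpyk

What's happening: shift every letter 2 places backward in the alphabet (wrapping around), then reverse the string.
Starting from "marblef": after the first operation, "kypzjcd"; after the second, "dcjzpyk".
(Check on "hjygdjmwxthz": → "fhwebhkuvrfx" → "xfrvukhbewhf" ✓)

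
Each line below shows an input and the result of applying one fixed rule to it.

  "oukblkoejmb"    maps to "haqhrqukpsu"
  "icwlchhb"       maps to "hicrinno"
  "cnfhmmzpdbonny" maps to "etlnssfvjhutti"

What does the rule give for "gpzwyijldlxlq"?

wvfceoprjrdrm

Looking at the pairs, the operation is to shift every letter 6 places forward in the alphabet (wrapping around), then swap the first and last characters.
So "gpzwyijldlxlq" becomes "wvfceoprjrdrm".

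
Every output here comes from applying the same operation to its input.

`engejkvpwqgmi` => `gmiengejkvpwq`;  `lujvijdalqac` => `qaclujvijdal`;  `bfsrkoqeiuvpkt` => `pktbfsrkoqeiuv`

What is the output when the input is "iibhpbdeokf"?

okfiibhpbde

Each output is the input with this applied: move the last 3 characters to the front (rotate right by 3).
For "iibhpbdeokf" the result is "okfiibhpbde".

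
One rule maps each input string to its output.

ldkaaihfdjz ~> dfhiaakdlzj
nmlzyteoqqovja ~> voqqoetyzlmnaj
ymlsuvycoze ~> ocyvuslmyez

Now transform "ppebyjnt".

The rule is to reverse the string, then move the first 2 characters to the end (rotate left by 2).
Starting from "ppebyjnt": after the first operation, "tnjybepp"; after the second, "jybepptn".

jybepptn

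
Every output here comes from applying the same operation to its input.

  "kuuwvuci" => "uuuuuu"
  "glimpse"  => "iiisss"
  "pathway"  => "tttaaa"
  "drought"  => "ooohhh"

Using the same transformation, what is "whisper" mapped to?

iiieee

The transformation: keep one character in every 3, starting at position 3 (positions 3rd, 6th, 9th, ...), then repeat every character 3 times.
Applying that to "whisper" gives "iiieee".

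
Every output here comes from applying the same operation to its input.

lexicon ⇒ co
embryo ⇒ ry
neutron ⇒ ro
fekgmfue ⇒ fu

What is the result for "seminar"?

Looking at the pairs, the operation is to delete the last character, then keep only the last 2 characters.
For "seminar", step one produces "semina"; step two turns that into "na".
(Check on "embryo": → "embry" → "ry" ✓)

na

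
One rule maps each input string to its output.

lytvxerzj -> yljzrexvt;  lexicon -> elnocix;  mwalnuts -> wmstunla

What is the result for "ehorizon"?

henoziro

The rule is to reverse the string, then move the last 2 characters to the front (rotate right by 2).
Applying that to "ehorizon" gives "henoziro".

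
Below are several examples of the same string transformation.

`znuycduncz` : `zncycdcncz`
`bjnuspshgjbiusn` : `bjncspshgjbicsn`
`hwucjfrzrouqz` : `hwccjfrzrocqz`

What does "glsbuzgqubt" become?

glsbczgqcbt

In each case the input is transformed by: replace every "u" with "c".
"glsbuzgqubt" → "glsbczgqcbt".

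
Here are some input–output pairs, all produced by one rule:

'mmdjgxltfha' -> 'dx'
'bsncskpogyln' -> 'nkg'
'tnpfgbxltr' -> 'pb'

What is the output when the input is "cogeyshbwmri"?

gsw

Looking at the pairs, the operation is to delete the last 3 characters, then keep one character in every 3, starting at position 3 (positions 3rd, 6th, 9th, ...).
Working it through for "cogeyshbwmri": intermediate "cogeyshbw", final "gsw".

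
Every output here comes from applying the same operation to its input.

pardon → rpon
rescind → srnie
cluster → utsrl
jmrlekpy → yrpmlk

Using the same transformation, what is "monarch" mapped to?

ronmh

In each case the input is transformed by: sort the characters into reverse alphabetical order, then delete the last 2 characters.
"monarch" → "ronmh".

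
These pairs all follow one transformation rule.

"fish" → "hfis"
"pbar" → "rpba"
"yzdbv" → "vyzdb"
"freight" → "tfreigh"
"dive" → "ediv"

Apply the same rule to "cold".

Each output is the input with this applied: move the last character to the front.
"cold" → "dcol".

dcol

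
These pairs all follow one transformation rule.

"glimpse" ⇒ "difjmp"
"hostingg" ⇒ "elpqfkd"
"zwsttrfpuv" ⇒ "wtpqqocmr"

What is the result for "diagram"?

afxdox

The pattern: shift every letter 3 places backward in the alphabet (wrapping around), then delete the last character.
Applying both steps to "diagram": "afxdoxj", then "afxdox".
(Check on "hostingg": → "elpqfkdd" → "elpqfkd" ✓)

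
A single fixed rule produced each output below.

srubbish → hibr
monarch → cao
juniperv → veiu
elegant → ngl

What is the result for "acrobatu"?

What's happening: keep every other character starting from the second (positions 2nd, 4th, 6th, ...), then reverse the string.
"acrobatu" → "coau" → "uaoc".

uaoc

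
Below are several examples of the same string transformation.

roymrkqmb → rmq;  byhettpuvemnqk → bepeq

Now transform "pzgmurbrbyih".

Rule — keep one character in every 3, starting at position 1 (positions 1st, 4th, 7th, ...).
On "pzgmurbrbyih" that produces "pmby".

pmby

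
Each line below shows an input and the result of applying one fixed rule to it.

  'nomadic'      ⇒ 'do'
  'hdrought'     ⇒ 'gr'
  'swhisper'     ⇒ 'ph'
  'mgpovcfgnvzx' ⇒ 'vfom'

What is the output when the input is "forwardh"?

rr

Rule — reverse the string, then keep one character in every 3, starting at position 3 (positions 3rd, 6th, 9th, ...).
"forwardh" → "hdrawrof" → "rr".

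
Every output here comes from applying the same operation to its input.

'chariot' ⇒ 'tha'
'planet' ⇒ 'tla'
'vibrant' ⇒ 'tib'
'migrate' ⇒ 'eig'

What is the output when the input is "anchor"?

rnc

The transformation: swap the first and last characters, then keep only the first 3 characters.
So "anchor" becomes "rnc".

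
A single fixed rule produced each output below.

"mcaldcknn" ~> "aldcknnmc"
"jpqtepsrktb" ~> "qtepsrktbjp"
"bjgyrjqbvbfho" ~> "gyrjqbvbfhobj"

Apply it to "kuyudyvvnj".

yudyvvnjku

In each case the input is transformed by: move the first 2 characters to the end (rotate left by 2).
For "kuyudyvvnj" the result is "yudyvvnjku".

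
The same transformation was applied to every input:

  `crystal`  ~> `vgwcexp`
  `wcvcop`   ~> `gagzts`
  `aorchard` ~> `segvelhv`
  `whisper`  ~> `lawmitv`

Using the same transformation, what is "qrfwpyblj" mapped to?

What's happening: swap each adjacent pair of characters (1↔2, 3↔4, ...), then shift every letter 4 places forward in the alphabet (wrapping around).
Starting from "qrfwpyblj": after the first operation, "rqwfyplbj"; after the second, "vuajctpfn".

vuajctpfn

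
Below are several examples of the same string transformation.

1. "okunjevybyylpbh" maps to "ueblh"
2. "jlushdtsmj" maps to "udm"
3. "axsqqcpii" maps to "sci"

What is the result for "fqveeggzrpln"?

In each case the input is transformed by: keep one character in every 3, starting at position 3 (positions 3rd, 6th, 9th, ...).
So "fqveeggzrpln" becomes "vgrn".

vgrn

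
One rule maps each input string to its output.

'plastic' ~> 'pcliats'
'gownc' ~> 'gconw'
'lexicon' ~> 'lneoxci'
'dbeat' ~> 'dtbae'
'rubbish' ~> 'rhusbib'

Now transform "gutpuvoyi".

Each output is the input with this applied: take characters alternately from the front and the back (1st, last, 2nd, 2nd-last, ...).
For "gutpuvoyi" the result is "giuytopvu".

giuytopvu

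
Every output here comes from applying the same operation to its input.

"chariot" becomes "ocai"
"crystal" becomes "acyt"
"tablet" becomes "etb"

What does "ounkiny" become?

The rule is to move the last 2 characters to the front (rotate right by 2), then keep every other character starting from the first (positions 1st, 3rd, 5th, ...).
Working it through for "ounkiny": intermediate "nyounki", final "noni".
(Check on "chariot": → "otchari" → "ocai" ✓)

noni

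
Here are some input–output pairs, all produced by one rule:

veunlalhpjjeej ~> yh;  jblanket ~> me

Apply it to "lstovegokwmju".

ov

What's happening: shift every letter 3 places forward in the alphabet (wrapping around), then keep only the first 2 characters.
Working it through for "lstovegokwmju": intermediate "ovwryhjrnzpmx", final "ov".
(Check on "veunlalhpjjeej": → "yhxqodoksmmhhm" → "yh" ✓)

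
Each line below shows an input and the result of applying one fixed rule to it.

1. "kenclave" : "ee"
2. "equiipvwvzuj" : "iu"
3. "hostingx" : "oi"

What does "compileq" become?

In each case the input is transformed by: keep one character in every 3, starting at position 2 (positions 2nd, 5th, 8th, ...), then keep only the vowels.
On "compileq": the first step gives "oiq", and the second then gives "oi".

oi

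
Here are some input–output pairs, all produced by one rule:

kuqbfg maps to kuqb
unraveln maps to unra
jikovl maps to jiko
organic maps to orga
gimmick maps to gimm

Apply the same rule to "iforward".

What's happening: keep only the first 4 characters.
"iforward" → "ifor".

ifor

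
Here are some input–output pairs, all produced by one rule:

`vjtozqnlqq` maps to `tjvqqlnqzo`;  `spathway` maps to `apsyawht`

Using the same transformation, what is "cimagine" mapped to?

miceniga

The rule is to move the first 3 characters to the end (rotate left by 3), then reverse the string.
Doing the same to "cimagine": "miceniga".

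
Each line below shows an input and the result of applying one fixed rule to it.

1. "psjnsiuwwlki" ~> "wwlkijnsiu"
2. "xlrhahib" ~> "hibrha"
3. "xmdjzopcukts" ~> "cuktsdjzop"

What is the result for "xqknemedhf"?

edhfknem

The transformation: delete the first 2 characters, then swap the front and back halves of the string.
Applying both steps to "xqknemedhf": "knemedhf", then "edhfknem".
(Check on "xmdjzopcukts": → "djzopcukts" → "cuktsdjzop" ✓)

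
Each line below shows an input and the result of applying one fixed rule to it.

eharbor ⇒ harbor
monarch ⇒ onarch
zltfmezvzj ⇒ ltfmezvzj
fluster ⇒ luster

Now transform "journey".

Looking at the pairs, the operation is to delete the first character.
Applying that to "journey" gives "ourney".

ourney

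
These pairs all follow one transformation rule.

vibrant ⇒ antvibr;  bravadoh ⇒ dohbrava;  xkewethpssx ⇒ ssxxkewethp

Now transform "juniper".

Each output is the input with this applied: move the last 3 characters to the front (rotate right by 3).
For "juniper" the result is "perjuni".

perjuni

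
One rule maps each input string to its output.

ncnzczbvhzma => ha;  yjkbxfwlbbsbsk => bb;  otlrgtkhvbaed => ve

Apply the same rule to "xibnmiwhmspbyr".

mb

What's happening: keep one character in every 3, starting at position 3 (positions 3rd, 6th, 9th, ...), then keep only the last 2 characters.
So "xibnmiwhmspbyr" becomes "mb".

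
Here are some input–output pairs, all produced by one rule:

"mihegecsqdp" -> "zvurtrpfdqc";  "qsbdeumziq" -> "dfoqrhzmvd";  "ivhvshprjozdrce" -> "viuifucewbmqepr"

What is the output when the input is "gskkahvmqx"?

Each output is the input with this applied: shift every letter 13 places forward in the alphabet (wrapping around) — i.e. ROT13.
Doing the same to "gskkahvmqx": "tfxxnuizdk".

tfxxnuizdk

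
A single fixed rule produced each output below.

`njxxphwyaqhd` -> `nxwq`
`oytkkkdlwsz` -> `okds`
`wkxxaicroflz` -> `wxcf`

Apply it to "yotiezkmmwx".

yikw

Looking at the pairs, the operation is to keep one character in every 3, starting at position 1 (positions 1st, 4th, 7th, ...).
For "yotiezkmmwx" the result is "yikw".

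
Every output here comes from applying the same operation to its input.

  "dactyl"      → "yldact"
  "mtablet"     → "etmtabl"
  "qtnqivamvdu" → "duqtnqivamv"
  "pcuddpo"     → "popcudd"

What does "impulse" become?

seimpul

The transformation: move the last 2 characters to the front (rotate right by 2).
"impulse" → "seimpul".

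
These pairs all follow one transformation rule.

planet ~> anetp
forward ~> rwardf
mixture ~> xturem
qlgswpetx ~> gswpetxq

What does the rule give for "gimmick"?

mmickg

Looking at the pairs, the operation is to move the first 2 characters to the end (rotate left by 2), then delete the last character.
Working it through for "gimmick": intermediate "mmickgi", final "mmickg".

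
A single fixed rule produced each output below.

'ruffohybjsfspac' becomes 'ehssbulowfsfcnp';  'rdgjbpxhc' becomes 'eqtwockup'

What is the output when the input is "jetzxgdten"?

Looking at the pairs, the operation is to shift every letter 13 places forward in the alphabet (wrapping around) — i.e. ROT13.
"jetzxgdten" → "wrgmktqgra".

wrgmktqgra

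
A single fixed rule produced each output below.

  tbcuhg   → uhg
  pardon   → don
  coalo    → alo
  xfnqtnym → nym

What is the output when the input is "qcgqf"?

The pattern: keep only the last 3 characters.
For "qcgqf" the result is "gqf".

gqf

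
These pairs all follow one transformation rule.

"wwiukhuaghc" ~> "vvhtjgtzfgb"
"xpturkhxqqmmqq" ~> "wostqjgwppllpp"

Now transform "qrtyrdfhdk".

In each case the input is transformed by: shift every letter 1 place backward in the alphabet (wrapping around).
So "qrtyrdfhdk" becomes "pqsxqcegcj".

pqsxqcegcj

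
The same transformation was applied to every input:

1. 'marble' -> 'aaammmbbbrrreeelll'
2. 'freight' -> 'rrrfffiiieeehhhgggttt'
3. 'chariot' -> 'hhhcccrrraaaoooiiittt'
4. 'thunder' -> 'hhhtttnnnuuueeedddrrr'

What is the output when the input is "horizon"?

ooohhhiiirrrooozzznnn

What's happening: swap each adjacent pair of characters (1↔2, 3↔4, ...), then repeat every character 3 times.
For "horizon", step one produces "ohirozn"; step two turns that into "ooohhhiiirrrooozzznnn".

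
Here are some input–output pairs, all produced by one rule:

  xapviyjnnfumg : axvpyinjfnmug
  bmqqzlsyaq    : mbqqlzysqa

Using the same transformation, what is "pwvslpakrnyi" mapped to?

wpsvplkanriy

In each case the input is transformed by: swap each adjacent pair of characters (1↔2, 3↔4, ...).
Applying that to "pwvslpakrnyi" gives "wpsvplkanriy".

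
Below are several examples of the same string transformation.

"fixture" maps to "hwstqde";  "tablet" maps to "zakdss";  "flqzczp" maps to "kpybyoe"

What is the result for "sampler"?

zlokdqr

The rule is to move the first character to the end, then shift every letter 1 place backward in the alphabet (wrapping around).
Working it through for "sampler": intermediate "amplers", final "zlokdqr".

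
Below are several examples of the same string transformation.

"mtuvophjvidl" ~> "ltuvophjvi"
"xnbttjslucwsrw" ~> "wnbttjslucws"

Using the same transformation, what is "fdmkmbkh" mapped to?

Rule — swap the first and last characters, then delete the last 2 characters.
"fdmkmbkh" → "hdmkmbkf" → "hdmkmb".

hdmkmb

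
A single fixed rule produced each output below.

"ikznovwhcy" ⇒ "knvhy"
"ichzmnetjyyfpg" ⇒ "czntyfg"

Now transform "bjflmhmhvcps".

Rule — keep every other character starting from the second (positions 2nd, 4th, 6th, ...).
Doing the same to "bjflmhmhvcps": "jlhhcs".

jlhhcs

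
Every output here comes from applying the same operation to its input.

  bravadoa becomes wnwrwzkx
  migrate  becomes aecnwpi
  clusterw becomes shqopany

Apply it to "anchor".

njydkw

In each case the input is transformed by: swap the first and last characters, then shift every letter 4 places backward in the alphabet (wrapping around).
For "anchor" the result is "njydkw".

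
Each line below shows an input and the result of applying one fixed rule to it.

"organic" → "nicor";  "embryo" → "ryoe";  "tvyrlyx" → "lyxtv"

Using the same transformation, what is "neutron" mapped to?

ronne

Looking at the pairs, the operation is to move the last 3 characters to the front (rotate right by 3), then delete the last 2 characters.
Starting from "neutron": after the first operation, "ronneut"; after the second, "ronne".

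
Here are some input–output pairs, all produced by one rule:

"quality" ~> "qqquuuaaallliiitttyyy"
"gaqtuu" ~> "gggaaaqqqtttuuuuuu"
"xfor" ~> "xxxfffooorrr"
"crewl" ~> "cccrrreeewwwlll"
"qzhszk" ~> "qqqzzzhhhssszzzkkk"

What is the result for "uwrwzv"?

Each output is the input with this applied: repeat every character 3 times.
Applying that to "uwrwzv" gives "uuuwwwrrrwwwzzzvvv".

uuuwwwrrrwwwzzzvvv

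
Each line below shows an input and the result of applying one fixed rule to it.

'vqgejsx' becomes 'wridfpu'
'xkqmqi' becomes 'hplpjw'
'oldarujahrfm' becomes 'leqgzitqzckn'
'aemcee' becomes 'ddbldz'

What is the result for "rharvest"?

Rule — shift every letter 1 place backward in the alphabet (wrapping around), then reverse the string.
On "rharvest": the first step gives "qgzqudrs", and the second then gives "srduqzgq".

srduqzgq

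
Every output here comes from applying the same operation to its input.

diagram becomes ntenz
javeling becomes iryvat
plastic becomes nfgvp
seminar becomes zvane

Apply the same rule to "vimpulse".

The rule is to shift every letter 13 places forward in the alphabet (wrapping around) — i.e. ROT13, then delete the first 2 characters.
Starting from "vimpulse": after the first operation, "ivzchyfr"; after the second, "zchyfr".

zchyfr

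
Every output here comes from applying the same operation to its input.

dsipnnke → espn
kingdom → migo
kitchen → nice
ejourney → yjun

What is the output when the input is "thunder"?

rhne

The transformation: move the last character to the front, then keep every other character starting from the first (positions 1st, 3rd, 5th, ...).
"thunder" → "rthunde" → "rhne".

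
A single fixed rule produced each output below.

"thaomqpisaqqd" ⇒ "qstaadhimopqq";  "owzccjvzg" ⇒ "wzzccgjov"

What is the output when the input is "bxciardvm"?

rvxabcdim

The pattern: sort the characters into alphabetical order, then move the last 3 characters to the front (rotate right by 3).
Applying that to "bxciardvm" gives "rvxabcdim".
(Check on "owzccjvzg": → "ccgjovwzz" → "wzzccgjov" ✓)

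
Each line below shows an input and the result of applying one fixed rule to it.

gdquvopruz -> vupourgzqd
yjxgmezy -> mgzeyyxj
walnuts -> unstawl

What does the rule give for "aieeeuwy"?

What's happening: move the first 3 characters to the end (rotate left by 3), then swap each adjacent pair of characters (1↔2, 3↔4, ...).
Starting from "aieeeuwy": after the first operation, "eeuwyaie"; after the second, "eewuayei".

eewuayei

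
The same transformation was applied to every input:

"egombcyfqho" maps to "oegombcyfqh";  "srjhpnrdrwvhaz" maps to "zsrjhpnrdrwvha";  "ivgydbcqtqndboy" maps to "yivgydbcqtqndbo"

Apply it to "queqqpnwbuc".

cqueqqpnwbu

The pattern: move the last character to the front.
Applying that to "queqqpnwbuc" gives "cqueqqpnwbu".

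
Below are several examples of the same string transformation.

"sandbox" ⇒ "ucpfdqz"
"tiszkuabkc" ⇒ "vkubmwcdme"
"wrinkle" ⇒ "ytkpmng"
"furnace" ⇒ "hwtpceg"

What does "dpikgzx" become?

In each case the input is transformed by: shift every letter 2 places forward in the alphabet (wrapping around).
So "dpikgzx" becomes "frkmibz".

frkmibz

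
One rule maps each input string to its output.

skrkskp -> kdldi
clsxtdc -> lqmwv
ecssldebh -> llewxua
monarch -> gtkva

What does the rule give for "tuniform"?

gbyhkf

Rule — delete the first 2 characters, then shift every letter 7 places backward in the alphabet (wrapping around).
On "tuniform": the first step gives "niform", and the second then gives "gbyhkf".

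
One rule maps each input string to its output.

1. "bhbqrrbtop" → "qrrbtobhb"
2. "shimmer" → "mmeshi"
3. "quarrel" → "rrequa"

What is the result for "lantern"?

The transformation: delete the last character, then move the first 3 characters to the end (rotate left by 3).
Applying that to "lantern" gives "terlan".

terlan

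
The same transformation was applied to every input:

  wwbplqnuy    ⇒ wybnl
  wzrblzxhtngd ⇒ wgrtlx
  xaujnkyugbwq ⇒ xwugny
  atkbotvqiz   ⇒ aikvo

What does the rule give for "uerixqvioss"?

In each case the input is transformed by: keep every other character starting from the first (positions 1st, 3rd, 5th, ...), then take characters alternately from the front and the back (1st, last, 2nd, 2nd-last, ...).
For "uerixqvioss", step one produces "urxvos"; step two turns that into "usroxv".

usroxv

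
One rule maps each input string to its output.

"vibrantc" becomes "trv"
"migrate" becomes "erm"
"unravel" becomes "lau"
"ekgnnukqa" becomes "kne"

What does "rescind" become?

dcr

What's happening: keep one character in every 3, starting at position 1 (positions 1st, 4th, 7th, ...), then reverse the string.
On "rescind": the first step gives "rcd", and the second then gives "dcr".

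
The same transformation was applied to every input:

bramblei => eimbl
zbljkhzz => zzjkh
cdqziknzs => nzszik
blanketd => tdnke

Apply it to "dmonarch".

chnar

Each output is the input with this applied: delete the first 3 characters, then move the first 3 characters to the end (rotate left by 3).
Working it through for "dmonarch": intermediate "narch", final "chnar".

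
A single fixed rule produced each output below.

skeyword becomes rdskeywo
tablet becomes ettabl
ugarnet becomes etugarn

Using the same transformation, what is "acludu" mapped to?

duaclu

Each output is the input with this applied: move the last 2 characters to the front (rotate right by 2).
So "acludu" becomes "duaclu".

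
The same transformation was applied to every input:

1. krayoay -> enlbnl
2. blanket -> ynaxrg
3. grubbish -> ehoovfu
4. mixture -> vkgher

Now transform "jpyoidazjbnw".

In each case the input is transformed by: shift every letter 13 places forward in the alphabet (wrapping around) — i.e. ROT13, then delete the first character.
Working it through for "jpyoidazjbnw": intermediate "wclbvqnmwoaj", final "clbvqnmwoaj".

clbvqnmwoaj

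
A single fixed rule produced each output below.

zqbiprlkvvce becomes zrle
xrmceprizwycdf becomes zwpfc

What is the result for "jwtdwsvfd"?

The rule is to sort the characters into reverse alphabetical order, then keep one character in every 3, starting at position 1 (positions 1st, 4th, 7th, ...).
Doing the same to "jwtdwsvfd": "wtf".

wtf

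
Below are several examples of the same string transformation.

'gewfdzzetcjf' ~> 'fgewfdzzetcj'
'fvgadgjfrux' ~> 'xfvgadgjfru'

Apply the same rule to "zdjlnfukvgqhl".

lzdjlnfukvgqh

What's happening: move the last character to the front.
"zdjlnfukvgqhl" → "lzdjlnfukvgqh".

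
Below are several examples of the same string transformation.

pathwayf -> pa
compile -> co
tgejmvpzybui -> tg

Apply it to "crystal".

cr

The transformation: keep only the first 2 characters.
So "crystal" becomes "cr".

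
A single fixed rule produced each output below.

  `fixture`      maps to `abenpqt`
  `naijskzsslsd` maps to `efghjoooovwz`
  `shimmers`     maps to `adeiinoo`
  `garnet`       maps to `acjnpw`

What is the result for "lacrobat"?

hknpwwxy

Rule — shift every letter 4 places backward in the alphabet (wrapping around), then sort the characters into alphabetical order.
For "lacrobat", step one produces "hwynkxwp"; step two turns that into "hknpwwxy".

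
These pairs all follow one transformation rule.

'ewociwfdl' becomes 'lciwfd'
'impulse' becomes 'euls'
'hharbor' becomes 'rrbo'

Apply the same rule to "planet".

tne

The pattern: delete the first 3 characters, then move the last character to the front.
"planet" → "net" → "tne".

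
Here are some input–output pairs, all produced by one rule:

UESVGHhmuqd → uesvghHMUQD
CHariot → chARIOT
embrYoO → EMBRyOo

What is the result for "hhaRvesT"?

What's happening: flip the case of every letter.
For "hhaRvesT" the result is "HHArVESt".

HHArVESt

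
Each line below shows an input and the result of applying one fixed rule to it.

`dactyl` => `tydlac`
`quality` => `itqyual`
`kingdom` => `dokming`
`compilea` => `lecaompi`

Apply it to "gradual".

In each case the input is transformed by: swap the first and last characters, then move the last 3 characters to the front (rotate right by 3).
"gradual" → "uaglrad".

uaglrad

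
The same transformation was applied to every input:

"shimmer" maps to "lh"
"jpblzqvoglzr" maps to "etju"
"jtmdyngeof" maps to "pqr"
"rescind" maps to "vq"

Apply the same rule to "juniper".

qh

The rule is to keep one character in every 3, starting at position 3 (positions 3rd, 6th, 9th, ...), then shift every letter 3 places forward in the alphabet (wrapping around).
"juniper" → "ne" → "qh".
(Check on "rescind": → "sn" → "vq" ✓)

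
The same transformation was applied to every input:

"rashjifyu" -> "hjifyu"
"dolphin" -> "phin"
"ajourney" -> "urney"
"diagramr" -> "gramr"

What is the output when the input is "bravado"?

The rule is to delete the first 3 characters.
Doing the same to "bravado": "vado".

vado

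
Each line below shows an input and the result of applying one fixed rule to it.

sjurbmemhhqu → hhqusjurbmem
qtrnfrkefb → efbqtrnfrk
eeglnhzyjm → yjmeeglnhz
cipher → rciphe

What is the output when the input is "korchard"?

rdkorcha

The rule is to swap the front and back halves of the string, then move the first 2 characters to the end (rotate left by 2).
Starting from "korchard": after the first operation, "hardkorc"; after the second, "rdkorcha".
(Check on "cipher": → "hercip" → "rciphe" ✓)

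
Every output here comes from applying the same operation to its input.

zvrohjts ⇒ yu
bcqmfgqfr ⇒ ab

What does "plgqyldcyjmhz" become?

ok

In each case the input is transformed by: shift every letter 1 place backward in the alphabet (wrapping around), then keep only the first 2 characters.
"plgqyldcyjmhz" → "okfpxkcbxilgy" → "ok".
(Check on "zvrohjts": → "yuqngisr" → "yu" ✓)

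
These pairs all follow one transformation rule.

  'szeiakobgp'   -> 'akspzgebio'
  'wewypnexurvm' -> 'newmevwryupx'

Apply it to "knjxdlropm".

dlkmnpjoxr

In each case the input is transformed by: take characters alternately from the front and the back (1st, last, 2nd, 2nd-last, ...), then move the last 2 characters to the front (rotate right by 2).
Starting from "knjxdlropm": after the first operation, "kmnpjoxrdl"; after the second, "dlkmnpjoxr".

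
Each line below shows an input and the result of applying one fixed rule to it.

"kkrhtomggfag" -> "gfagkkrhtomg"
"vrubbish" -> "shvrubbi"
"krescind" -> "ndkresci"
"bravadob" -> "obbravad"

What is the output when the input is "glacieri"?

The pattern: swap the front and back halves of the string, then move the first 2 characters to the end (rotate left by 2).
So "glacieri" becomes "riglacie".

riglacie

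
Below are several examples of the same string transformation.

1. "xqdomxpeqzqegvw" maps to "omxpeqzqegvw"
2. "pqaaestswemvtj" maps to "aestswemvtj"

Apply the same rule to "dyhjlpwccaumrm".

The pattern: delete the first 3 characters.
Applying that to "dyhjlpwccaumrm" gives "jlpwccaumrm".

jlpwccaumrm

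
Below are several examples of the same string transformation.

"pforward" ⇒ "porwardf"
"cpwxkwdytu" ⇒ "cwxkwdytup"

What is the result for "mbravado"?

mravadob

The pattern: move the first character to the end, then swap the first and last characters.
"mbravado" → "mravadob".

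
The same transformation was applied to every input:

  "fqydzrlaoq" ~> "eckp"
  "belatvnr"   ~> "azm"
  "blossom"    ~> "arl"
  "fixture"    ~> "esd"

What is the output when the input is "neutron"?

msm

Looking at the pairs, the operation is to keep one character in every 3, starting at position 1 (positions 1st, 4th, 7th, ...), then shift every letter 1 place backward in the alphabet (wrapping around).
Applying both steps to "neutron": "ntn", then "msm".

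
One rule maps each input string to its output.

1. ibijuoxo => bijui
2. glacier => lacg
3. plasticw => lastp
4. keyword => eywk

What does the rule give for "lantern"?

antl

Rule — delete the last 3 characters, then move the first character to the end.
Working it through for "lantern": intermediate "lant", final "antl".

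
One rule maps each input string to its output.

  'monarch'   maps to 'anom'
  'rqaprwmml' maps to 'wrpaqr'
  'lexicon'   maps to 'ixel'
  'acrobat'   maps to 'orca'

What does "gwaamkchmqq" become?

The rule is to reverse the string, then delete the first 3 characters.
On "gwaamkchmqq": the first step gives "qqmhckmaawg", and the second then gives "hckmaawg".

hckmaawg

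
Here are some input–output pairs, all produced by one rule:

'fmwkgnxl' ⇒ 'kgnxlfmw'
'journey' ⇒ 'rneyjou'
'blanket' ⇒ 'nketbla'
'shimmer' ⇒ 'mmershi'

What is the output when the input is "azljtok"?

Rule — move the first 3 characters to the end (rotate left by 3).
Applying that to "azljtok" gives "jtokazl".

jtokazl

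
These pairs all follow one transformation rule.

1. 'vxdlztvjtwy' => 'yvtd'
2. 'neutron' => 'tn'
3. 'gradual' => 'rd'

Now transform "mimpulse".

sme

Looking at the pairs, the operation is to sort the characters into reverse alphabetical order, then keep one character in every 3, starting at position 2 (positions 2nd, 5th, 8th, ...).
Working it through for "mimpulse": intermediate "uspmmlie", final "sme".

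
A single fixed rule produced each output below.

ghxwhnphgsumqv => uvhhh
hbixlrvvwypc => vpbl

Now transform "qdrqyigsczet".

sedy

In each case the input is transformed by: keep one character in every 3, starting at position 2 (positions 2nd, 5th, 8th, ...), then move the last 2 characters to the front (rotate right by 2).
On "qdrqyigsczet": the first step gives "dyse", and the second then gives "sedy".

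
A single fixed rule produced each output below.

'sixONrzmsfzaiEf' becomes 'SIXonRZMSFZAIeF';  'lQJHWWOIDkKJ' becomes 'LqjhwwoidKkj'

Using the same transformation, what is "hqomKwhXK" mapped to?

HQOMkWHxk

Each output is the input with this applied: flip the case of every letter.
Doing the same to "hqomKwhXK": "HQOMkWHxk".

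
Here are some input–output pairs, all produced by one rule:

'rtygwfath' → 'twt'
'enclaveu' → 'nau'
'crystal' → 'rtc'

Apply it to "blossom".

lsb

Rule — move the first character to the end, then keep one character in every 3, starting at position 1 (positions 1st, 4th, 7th, ...).
Working it through for "blossom": intermediate "lossomb", final "lsb".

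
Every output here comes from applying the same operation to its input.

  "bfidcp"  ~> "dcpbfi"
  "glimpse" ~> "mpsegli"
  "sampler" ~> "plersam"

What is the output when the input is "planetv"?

What's happening: move the first 3 characters to the end (rotate left by 3).
On "planetv" that produces "netvpla".

netvpla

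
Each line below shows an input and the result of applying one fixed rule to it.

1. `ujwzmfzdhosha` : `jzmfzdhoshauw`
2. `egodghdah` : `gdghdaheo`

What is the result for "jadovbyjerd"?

aovbyjerdjd

Rule — move the first 2 characters to the end (rotate left by 2), then swap the first and last characters.
On "jadovbyjerd": the first step gives "dovbyjerdja", and the second then gives "aovbyjerdjd".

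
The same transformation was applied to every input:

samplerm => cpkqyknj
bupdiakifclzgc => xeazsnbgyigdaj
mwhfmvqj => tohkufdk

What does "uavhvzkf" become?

xidsytft

The rule is to shift every letter 2 places backward in the alphabet (wrapping around), then move the last 3 characters to the front (rotate right by 3).
Working it through for "uavhvzkf": intermediate "sytftxid", final "xidsytft".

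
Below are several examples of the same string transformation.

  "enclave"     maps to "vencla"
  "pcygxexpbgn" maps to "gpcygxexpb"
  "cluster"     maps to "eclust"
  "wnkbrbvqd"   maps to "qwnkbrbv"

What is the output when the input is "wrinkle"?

lwrink

Each output is the input with this applied: delete the last character, then move the last character to the front.
Applying both steps to "wrinkle": "wrinkl", then "lwrink".
(Check on "wnkbrbvqd": → "wnkbrbvq" → "qwnkbrbv" ✓)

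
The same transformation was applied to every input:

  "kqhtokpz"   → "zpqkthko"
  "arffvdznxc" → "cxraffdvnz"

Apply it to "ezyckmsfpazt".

tzzecymkfsap

The rule is to move the last 2 characters to the front (rotate right by 2), then swap each adjacent pair of characters (1↔2, 3↔4, ...).
On "ezyckmsfpazt": the first step gives "ztezyckmsfpa", and the second then gives "tzzecymkfsap".
(Check on "arffvdznxc": → "xcarffvdzn" → "cxraffdvnz" ✓)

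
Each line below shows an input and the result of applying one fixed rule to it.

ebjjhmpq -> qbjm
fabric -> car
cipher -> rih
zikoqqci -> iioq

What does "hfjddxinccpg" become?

gfdxnc

The rule is to move the last character to the front, then keep every other character starting from the first (positions 1st, 3rd, 5th, ...).
Applying both steps to "hfjddxinccpg": "ghfjddxinccp", then "gfdxnc".
(Check on "ebjjhmpq": → "qebjjhmp" → "qbjm" ✓)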